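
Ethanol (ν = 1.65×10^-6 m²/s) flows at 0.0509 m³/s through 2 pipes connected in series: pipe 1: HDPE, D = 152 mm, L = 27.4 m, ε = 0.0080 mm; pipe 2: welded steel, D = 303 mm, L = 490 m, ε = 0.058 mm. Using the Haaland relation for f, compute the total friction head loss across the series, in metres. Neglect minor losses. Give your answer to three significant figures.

Pipe 1: V = 2.805 m/s, Re = 2.58×10^5, ε/D = 5.26×10^-5, f = 0.01517, h_1 = f(L/D)V²/2g = 1.097 m
Pipe 2: V = 0.7059 m/s, Re = 1.30×10^5, ε/D = 1.91×10^-4, f = 0.01792, h_2 = f(L/D)V²/2g = 0.7358 m
Series → Q common, losses add: H = Σh = 1.833 m

H ≈ 1.83 m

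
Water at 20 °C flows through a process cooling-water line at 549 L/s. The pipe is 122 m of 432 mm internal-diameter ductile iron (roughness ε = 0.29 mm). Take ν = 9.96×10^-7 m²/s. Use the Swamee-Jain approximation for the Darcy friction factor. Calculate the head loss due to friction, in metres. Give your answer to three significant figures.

V = 4Q/(πD²) = 4·0.549/(π·0.432²) = 3.746 m/s
Re = VD/ν = 3.746·0.432/9.96×10^-7 = 1.62×10^6 → turbulent
ε/D = 0.29/432 = 6.71×10^-4
Swamee-Jain: f = 0.01819
h_f = f(L/D)V²/(2g) = 0.01819·(122/0.432)·3.746²/(2·9.81) = 3.673 m

h_f ≈ 3.67 m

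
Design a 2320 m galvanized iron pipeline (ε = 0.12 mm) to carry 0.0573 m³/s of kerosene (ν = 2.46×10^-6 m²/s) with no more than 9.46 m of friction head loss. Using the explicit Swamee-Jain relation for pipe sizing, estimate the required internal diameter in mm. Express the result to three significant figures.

Swamee-Jain (Type III): D = 0.66·[ε^1.25·(LQ²/(gh_f))^4.75 + ν·Q^9.4·(L/(gh_f))^5.2]^0.04
LQ²/(gh_f) = 0.08208; L/(gh_f) = 25.00
Term 1 = ε^1.25·(…)^4.75 = 8.74×10^-11; Term 2 = ν·Q^9.4·(…)^5.2 = 9.70×10^-11
D = 0.66·(8.74×10^-11 + 9.70×10^-11)^0.04 = 0.2693 m = 269 mm
Check: V = 1.01 m/s, Re = 1.10×10^5, f = 0.01992, h_f = 8.86 m ≈ 9.46 m ✓

D ≈ 269 mm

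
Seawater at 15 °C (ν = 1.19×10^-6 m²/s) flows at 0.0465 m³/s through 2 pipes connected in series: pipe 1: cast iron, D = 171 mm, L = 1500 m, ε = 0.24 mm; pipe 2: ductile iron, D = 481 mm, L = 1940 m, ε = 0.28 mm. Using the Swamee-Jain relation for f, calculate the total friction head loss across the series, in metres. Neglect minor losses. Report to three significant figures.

Pipe 1: V = 2.025 m/s, Re = 2.91×10^5, ε/D = 0.00140, f = 0.02230, h_1 = f(L/D)V²/2g = 40.88 m
Pipe 2: V = 0.2559 m/s, Re = 1.03×10^5, ε/D = 5.82×10^-4, f = 0.02068, h_2 = f(L/D)V²/2g = 0.2784 m
Series → Q common, losses add: H = Σh = 41.16 m

H ≈ 41.2 m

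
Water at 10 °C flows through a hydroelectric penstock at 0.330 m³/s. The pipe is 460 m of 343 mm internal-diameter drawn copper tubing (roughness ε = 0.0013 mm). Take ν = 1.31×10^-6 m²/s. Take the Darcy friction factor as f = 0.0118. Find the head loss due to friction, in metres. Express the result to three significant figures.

h_f ≈ 10.3 m

V = 4Q/(πD²) = 4·0.330/(π·0.343²) = 3.571 m/s
h_f = f(L/D)V²/(2g) = 0.01180·(460/0.343)·3.571²/(2·9.81) = 10.29 m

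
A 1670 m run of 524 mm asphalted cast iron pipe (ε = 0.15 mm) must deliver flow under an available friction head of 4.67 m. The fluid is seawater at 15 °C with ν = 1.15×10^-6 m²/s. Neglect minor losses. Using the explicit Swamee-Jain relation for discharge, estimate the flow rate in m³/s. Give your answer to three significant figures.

Q ≈ 0.290 m³/s

Swamee-Jain (Type II): Q = -0.965·√(gD⁵h_f/L)·ln[ε/(3.7D) + √(3.17ν²L/(gD³h_f))]
√(gD⁵h_f/L) = √(9.81·0.524⁵·4.67/1670) = 0.03292
ε/(3.7D) = 7.74×10^-5; √(3.17ν²L/(gD³h_f)) = 3.26×10^-5
Q = -0.965·0.03292·ln(1.100×10^-4) = 0.2896 m³/s
Check: V = 1.34 m/s, Re = 6.12×10^5, f = 0.01605, h_f = 4.70 m ≈ 4.67 m ✓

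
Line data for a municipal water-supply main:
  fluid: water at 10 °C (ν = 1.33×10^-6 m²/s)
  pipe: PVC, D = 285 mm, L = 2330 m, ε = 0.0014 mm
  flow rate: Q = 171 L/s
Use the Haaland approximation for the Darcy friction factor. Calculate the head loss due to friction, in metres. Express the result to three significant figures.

h_f ≈ 38.3 m

V = 4Q/(πD²) = 4·0.171/(π·0.285²) = 2.681 m/s
Re = VD/ν = 2.681·0.285/1.33×10^-6 = 5.74×10^5 → turbulent
ε/D = 0.0014/285 = 4.91×10^-6
Haaland: f = 0.01280
h_f = f(L/D)V²/(2g) = 0.01280·(2330/0.285)·2.681²/(2·9.81) = 38.34 m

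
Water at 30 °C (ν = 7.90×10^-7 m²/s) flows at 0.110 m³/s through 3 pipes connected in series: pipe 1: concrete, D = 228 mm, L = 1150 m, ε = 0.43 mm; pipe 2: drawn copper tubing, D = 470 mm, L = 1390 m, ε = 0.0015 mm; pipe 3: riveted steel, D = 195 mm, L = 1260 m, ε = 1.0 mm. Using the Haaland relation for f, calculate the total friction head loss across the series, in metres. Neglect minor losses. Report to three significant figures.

Pipe 1: V = 2.694 m/s, Re = 7.78×10^5, ε/D = 0.00189, f = 0.02332, h_1 = f(L/D)V²/2g = 43.52 m
Pipe 2: V = 0.6340 m/s, Re = 3.77×10^5, ε/D = 3.19×10^-6, f = 0.01378, h_2 = f(L/D)V²/2g = 0.8347 m
Pipe 3: V = 3.683 m/s, Re = 9.09×10^5, ε/D = 0.00513, f = 0.03076, h_3 = f(L/D)V²/2g = 137.4 m
Series → Q common, losses add: H = Σh = 181.8 m

H ≈ 182 m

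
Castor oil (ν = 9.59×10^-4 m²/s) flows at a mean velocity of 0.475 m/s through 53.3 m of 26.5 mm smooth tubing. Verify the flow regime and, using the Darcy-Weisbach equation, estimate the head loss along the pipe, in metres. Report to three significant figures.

h_f ≈ 113 m

Re = VD/ν = 0.475·0.02650/9.59×10^-4 = 13.1 → laminar (Re < 2300)
f = 64/Re = 4.876
h_f = f(L/D)V²/(2g) = 4.876·(53.3/0.02650)·0.475²/(2·9.81) = 112.8 m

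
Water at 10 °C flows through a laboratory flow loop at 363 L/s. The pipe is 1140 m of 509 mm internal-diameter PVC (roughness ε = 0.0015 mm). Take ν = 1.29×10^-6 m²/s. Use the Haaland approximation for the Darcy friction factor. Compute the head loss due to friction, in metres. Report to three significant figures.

V = 4Q/(πD²) = 4·0.363/(π·0.509²) = 1.784 m/s
Re = VD/ν = 1.784·0.509/1.29×10^-6 = 7.04×10^5 → turbulent
ε/D = 0.0015/509 = 2.95×10^-6
Haaland: f = 0.01234
h_f = f(L/D)V²/(2g) = 0.01234·(1140/0.509)·1.784²/(2·9.81) = 4.483 m

h_f ≈ 4.48 m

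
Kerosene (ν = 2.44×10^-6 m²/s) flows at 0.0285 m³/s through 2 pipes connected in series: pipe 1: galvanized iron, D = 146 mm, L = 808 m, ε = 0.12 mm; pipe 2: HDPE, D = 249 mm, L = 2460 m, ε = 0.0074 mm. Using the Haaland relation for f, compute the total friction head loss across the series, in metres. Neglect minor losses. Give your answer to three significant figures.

H ≈ 20.9 m

Pipe 1: V = 1.702 m/s, Re = 1.02×10^5, ε/D = 8.22×10^-4, f = 0.02129, h_1 = f(L/D)V²/2g = 17.40 m
Pipe 2: V = 0.5853 m/s, Re = 5.97×10^4, ε/D = 2.97×10^-5, f = 0.01999, h_2 = f(L/D)V²/2g = 3.448 m
Series → Q common, losses add: H = Σh = 20.85 m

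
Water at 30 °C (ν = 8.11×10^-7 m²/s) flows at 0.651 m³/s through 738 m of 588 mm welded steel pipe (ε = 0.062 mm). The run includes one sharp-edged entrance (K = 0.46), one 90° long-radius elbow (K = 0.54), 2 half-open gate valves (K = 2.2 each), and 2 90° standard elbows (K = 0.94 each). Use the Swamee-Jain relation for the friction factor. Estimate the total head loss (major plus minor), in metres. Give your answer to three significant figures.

H_L ≈ 6.94 m

V = 4Q/(πD²) = 2.397 m/s; V²/2g = 0.2929 m
Re = 1.74×10^6, ε/D = 1.05×10^-4 → f = 0.01307 (Swamee-Jain)
Major: h_f = f(L/D)·V²/2g = 0.01307·1255·0.2929 = 4.807 m
Minor: ΣK = 7.28; h_m = ΣK·V²/2g = 2.133 m
Total H_L = 4.807 + 2.133 = 6.940 m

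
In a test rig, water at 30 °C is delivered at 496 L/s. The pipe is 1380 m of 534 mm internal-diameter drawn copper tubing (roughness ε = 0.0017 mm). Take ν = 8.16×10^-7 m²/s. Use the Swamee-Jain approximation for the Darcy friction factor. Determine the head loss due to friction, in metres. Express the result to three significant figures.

V = 4Q/(πD²) = 4·0.496/(π·0.534²) = 2.215 m/s
Re = VD/ν = 2.215·0.534/8.16×10^-7 = 1.45×10^6 → turbulent
ε/D = 0.0017/534 = 3.18×10^-6
Swamee-Jain: f = 0.01102
h_f = f(L/D)V²/(2g) = 0.01102·(1380/0.534)·2.215²/(2·9.81) = 7.117 m

h_f ≈ 7.12 m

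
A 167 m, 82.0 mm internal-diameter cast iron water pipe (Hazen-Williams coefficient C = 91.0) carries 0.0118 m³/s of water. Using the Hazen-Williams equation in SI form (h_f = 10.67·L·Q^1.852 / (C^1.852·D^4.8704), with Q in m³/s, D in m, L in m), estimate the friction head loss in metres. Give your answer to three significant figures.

h_f = 10.67·167·0.0118^1.852 / (91.0^1.852·0.0820^4.8704) = 21.98 m

h_f ≈ 22.0 m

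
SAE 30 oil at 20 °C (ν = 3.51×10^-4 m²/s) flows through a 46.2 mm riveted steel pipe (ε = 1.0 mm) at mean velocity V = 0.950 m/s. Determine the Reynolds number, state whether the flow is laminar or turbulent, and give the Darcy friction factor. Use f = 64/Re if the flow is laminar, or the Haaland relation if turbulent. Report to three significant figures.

Re ≈ 125; laminar; f = 64/Re ≈ 0.512

Re = VD/ν = 0.9500·0.0462/3.51×10^-4 = 125
Re < 2300 → laminar → f = 64/Re = 0.5118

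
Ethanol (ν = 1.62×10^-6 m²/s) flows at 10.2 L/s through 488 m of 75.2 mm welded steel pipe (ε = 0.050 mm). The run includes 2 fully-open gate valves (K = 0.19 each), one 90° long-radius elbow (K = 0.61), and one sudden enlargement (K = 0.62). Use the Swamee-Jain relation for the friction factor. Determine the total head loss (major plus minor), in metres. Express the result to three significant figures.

V = 4Q/(πD²) = 2.297 m/s; V²/2g = 0.2688 m
Re = 1.07×10^5, ε/D = 6.65×10^-4 → f = 0.02095 (Swamee-Jain)
Major: h_f = f(L/D)·V²/2g = 0.02095·6489·0.2688 = 36.54 m
Minor: ΣK = 1.61; h_m = ΣK·V²/2g = 0.4328 m
Total H_L = 36.54 + 0.4328 = 36.97 m

H_L ≈ 37.0 m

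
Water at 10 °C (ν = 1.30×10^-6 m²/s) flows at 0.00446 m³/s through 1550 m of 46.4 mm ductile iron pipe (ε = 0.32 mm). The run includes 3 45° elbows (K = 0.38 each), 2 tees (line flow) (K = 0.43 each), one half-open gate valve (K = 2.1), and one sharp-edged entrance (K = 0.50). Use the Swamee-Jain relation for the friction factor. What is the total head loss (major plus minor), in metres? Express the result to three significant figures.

V = 4Q/(πD²) = 2.638 m/s; V²/2g = 0.3546 m
Re = 9.41×10^4, ε/D = 0.00690 → f = 0.03462 (Swamee-Jain)
Major: h_f = f(L/D)·V²/2g = 0.03462·33405·0.3546 = 410.1 m
Minor: ΣK = 4.60; h_m = ΣK·V²/2g = 1.631 m
Total H_L = 410.1 + 1.631 = 411.8 m

H_L ≈ 412 m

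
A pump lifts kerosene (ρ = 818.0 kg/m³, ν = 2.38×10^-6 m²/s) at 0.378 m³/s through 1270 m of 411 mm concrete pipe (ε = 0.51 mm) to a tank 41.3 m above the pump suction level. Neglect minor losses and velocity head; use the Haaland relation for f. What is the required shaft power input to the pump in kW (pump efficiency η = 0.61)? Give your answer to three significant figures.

P_shaft ≈ 340 kW

V = 4Q/(πD²) = 2.849 m/s; Re = 4.92×10^5; ε/D = 0.00124; f = 0.02121
h_f = f(L/D)V²/2g = 27.11 m
Total head H = z + h_f = 41.3 + 27.11 = 68.41 m
P_hyd = ρgQH = 818.0·9.81·0.378·68.41 = 207.5 kW
P_shaft = P_hyd/η = 207.5/0.61 = 340.2 kW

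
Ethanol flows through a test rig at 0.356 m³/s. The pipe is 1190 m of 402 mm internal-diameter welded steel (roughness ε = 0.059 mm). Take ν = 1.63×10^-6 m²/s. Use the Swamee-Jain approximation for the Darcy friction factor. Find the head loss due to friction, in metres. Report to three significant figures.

h_f ≈ 17.3 m

V = 4Q/(πD²) = 4·0.356/(π·0.402²) = 2.805 m/s
Re = VD/ν = 2.805·0.402/1.63×10^-6 = 6.92×10^5 → turbulent
ε/D = 0.059/402 = 1.47×10^-4
Swamee-Jain: f = 0.01455
h_f = f(L/D)V²/(2g) = 0.01455·(1190/0.402)·2.805²/(2·9.81) = 17.27 m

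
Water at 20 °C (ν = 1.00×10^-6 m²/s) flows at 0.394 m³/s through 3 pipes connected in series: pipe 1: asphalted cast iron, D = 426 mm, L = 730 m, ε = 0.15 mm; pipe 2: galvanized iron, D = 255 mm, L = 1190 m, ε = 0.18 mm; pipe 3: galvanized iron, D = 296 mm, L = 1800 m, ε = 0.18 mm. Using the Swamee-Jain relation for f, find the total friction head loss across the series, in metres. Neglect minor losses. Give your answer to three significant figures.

Pipe 1: V = 2.764 m/s, Re = 1.18×10^6, ε/D = 3.52×10^-4, f = 0.01611, h_1 = f(L/D)V²/2g = 10.75 m
Pipe 2: V = 7.715 m/s, Re = 1.97×10^6, ε/D = 7.06×10^-4, f = 0.01834, h_2 = f(L/D)V²/2g = 259.6 m
Pipe 3: V = 5.726 m/s, Re = 1.69×10^6, ε/D = 6.08×10^-4, f = 0.01779, h_3 = f(L/D)V²/2g = 180.8 m
Series → Q common, losses add: H = Σh = 451.2 m

H ≈ 451 m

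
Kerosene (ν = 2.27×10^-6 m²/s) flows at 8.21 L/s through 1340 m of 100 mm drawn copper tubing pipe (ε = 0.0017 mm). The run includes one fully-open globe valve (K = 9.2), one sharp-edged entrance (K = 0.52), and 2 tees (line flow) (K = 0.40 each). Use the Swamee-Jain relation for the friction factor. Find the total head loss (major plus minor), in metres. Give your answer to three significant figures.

H_L ≈ 16.4 m

V = 4Q/(πD²) = 1.045 m/s; V²/2g = 0.05569 m
Re = 4.60×10^4, ε/D = 1.70×10^-5 → f = 0.02122 (Swamee-Jain)
Major: h_f = f(L/D)·V²/2g = 0.02122·13400·0.05569 = 15.83 m
Minor: ΣK = 10.5; h_m = ΣK·V²/2g = 0.5859 m
Total H_L = 15.83 + 0.5859 = 16.42 m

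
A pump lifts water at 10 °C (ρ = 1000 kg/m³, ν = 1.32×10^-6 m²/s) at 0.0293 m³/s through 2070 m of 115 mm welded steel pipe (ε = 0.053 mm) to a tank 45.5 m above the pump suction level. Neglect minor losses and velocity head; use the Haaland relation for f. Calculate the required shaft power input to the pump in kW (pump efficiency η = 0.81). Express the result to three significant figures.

V = 4Q/(πD²) = 2.821 m/s; Re = 2.46×10^5; ε/D = 4.61×10^-4; f = 0.01811
h_f = f(L/D)V²/2g = 132.2 m
Total head H = z + h_f = 45.5 + 132.2 = 177.7 m
P_hyd = ρgQH = 1000·9.81·0.0293·177.7 = 51.08 kW
P_shaft = P_hyd/η = 51.08/0.81 = 63.06 kW

P_shaft ≈ 63.1 kW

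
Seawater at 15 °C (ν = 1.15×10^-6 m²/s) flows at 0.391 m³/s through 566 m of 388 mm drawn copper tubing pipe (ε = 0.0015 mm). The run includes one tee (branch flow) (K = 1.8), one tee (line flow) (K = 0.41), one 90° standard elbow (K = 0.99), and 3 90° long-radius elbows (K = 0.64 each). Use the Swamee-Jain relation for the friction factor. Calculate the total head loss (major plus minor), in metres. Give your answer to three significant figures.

V = 4Q/(πD²) = 3.307 m/s; V²/2g = 0.5574 m
Re = 1.12×10^6, ε/D = 3.87×10^-6 → f = 0.01150 (Swamee-Jain)
Major: h_f = f(L/D)·V²/2g = 0.01150·1459·0.5574 = 9.350 m
Minor: ΣK = 5.12; h_m = ΣK·V²/2g = 2.854 m
Total H_L = 9.350 + 2.854 = 12.20 m

H_L ≈ 12.2 m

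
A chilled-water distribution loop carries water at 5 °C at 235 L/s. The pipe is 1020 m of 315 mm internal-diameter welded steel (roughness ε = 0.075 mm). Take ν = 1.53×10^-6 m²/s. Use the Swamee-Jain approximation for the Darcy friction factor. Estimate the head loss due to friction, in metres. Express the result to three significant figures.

h_f ≈ 23.4 m

V = 4Q/(πD²) = 4·0.235/(π·0.315²) = 3.015 m/s
Re = VD/ν = 3.015·0.315/1.53×10^-6 = 6.21×10^5 → turbulent
ε/D = 0.075/315 = 2.38×10^-4
Swamee-Jain: f = 0.01561
h_f = f(L/D)V²/(2g) = 0.01561·(1020/0.315)·3.015²/(2·9.81) = 23.42 m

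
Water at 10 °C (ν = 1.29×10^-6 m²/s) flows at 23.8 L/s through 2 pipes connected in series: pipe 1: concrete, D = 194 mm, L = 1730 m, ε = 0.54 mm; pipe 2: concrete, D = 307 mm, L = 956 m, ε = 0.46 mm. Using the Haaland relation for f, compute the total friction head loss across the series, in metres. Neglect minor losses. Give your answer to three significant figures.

H ≈ 8.26 m

Pipe 1: V = 0.8052 m/s, Re = 1.21×10^5, ε/D = 0.00278, f = 0.02670, h_1 = f(L/D)V²/2g = 7.867 m
Pipe 2: V = 0.3215 m/s, Re = 7.65×10^4, ε/D = 0.00150, f = 0.02405, h_2 = f(L/D)V²/2g = 0.3946 m
Series → Q common, losses add: H = Σh = 8.261 m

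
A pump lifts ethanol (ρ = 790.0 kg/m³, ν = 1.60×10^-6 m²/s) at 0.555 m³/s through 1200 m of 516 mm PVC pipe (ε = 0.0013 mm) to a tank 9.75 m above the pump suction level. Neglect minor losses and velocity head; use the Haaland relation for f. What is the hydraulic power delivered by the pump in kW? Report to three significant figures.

V = 4Q/(πD²) = 2.654 m/s; Re = 8.56×10^5; ε/D = 2.52×10^-6; f = 0.01193
h_f = f(L/D)V²/2g = 9.962 m
Total head H = z + h_f = 9.75 + 9.962 = 19.71 m
P_hyd = ρgQH = 790.0·9.81·0.555·19.71 = 84.79 kW

P_hyd ≈ 84.8 kW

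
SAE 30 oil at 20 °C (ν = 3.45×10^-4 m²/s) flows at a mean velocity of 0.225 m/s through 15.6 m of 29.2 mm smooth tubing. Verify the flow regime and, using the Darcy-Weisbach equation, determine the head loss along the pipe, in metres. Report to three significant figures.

h_f ≈ 4.63 m

Re = VD/ν = 0.225·0.02920/3.45×10^-4 = 19.0 → laminar (Re < 2300)
f = 64/Re = 3.361
h_f = f(L/D)V²/(2g) = 3.361·(15.6/0.02920)·0.225²/(2·9.81) = 4.633 m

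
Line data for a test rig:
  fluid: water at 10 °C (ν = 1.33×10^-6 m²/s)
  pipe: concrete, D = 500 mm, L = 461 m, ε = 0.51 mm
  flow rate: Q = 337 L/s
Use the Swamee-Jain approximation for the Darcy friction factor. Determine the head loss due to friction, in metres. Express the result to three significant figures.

V = 4Q/(πD²) = 4·0.337/(π·0.500²) = 1.716 m/s
Re = VD/ν = 1.716·0.500/1.33×10^-6 = 6.45×10^5 → turbulent
ε/D = 0.51/500 = 0.00102
Swamee-Jain: f = 0.02030
h_f = f(L/D)V²/(2g) = 0.02030·(461/0.500)·1.716²/(2·9.81) = 2.810 m

h_f ≈ 2.81 m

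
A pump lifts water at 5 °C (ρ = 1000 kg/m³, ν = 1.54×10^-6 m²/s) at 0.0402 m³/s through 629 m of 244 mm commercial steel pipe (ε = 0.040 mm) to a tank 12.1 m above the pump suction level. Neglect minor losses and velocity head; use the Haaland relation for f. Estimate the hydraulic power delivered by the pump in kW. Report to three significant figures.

V = 4Q/(πD²) = 0.8597 m/s; Re = 1.36×10^5; ε/D = 1.64×10^-4; f = 0.01763
h_f = f(L/D)V²/2g = 1.712 m
Total head H = z + h_f = 12.1 + 1.712 = 13.81 m
P_hyd = ρgQH = 1000·9.81·0.0402·13.81 = 5.447 kW

P_hyd ≈ 5.45 kW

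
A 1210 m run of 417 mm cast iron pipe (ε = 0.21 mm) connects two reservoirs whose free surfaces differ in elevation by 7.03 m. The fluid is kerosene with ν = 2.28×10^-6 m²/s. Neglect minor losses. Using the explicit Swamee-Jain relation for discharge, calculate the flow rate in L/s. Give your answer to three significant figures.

Swamee-Jain (Type II): Q = -0.965·√(gD⁵h_f/L)·ln[ε/(3.7D) + √(3.17ν²L/(gD³h_f))]
√(gD⁵h_f/L) = √(9.81·0.417⁵·7.03/1210) = 0.02681
ε/(3.7D) = 1.36×10^-4; √(3.17ν²L/(gD³h_f)) = 6.31×10^-5
Q = -0.965·0.02681·ln(1.993×10^-4) = 0.2204 m³/s
Check: V = 1.61 m/s, Re = 2.95×10^5, f = 0.01837, h_f = 7.08 m ≈ 7.03 m ✓

Q ≈ 220 L/s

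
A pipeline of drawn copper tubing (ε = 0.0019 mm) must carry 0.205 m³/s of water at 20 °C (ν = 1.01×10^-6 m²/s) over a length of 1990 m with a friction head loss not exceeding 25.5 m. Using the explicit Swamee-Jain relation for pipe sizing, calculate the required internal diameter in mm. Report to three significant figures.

D ≈ 323 mm

Swamee-Jain (Type III): D = 0.66·[ε^1.25·(LQ²/(gh_f))^4.75 + ν·Q^9.4·(L/(gh_f))^5.2]^0.04
LQ²/(gh_f) = 0.3343; L/(gh_f) = 7.955
Term 1 = ε^1.25·(…)^4.75 = 3.87×10^-10; Term 2 = ν·Q^9.4·(…)^5.2 = 1.65×10^-8
D = 0.66·(3.87×10^-10 + 1.65×10^-8)^0.04 = 0.3226 m = 323 mm
Check: V = 2.51 m/s, Re = 8.01×10^5, f = 0.01218, h_f = 24.1 m ≈ 25.5 m ✓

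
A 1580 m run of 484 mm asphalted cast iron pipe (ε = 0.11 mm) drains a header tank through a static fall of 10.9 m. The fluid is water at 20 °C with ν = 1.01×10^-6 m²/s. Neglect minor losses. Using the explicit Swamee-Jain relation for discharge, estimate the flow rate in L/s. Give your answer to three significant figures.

Q ≈ 385 L/s

Swamee-Jain (Type II): Q = -0.965·√(gD⁵h_f/L)·ln[ε/(3.7D) + √(3.17ν²L/(gD³h_f))]
√(gD⁵h_f/L) = √(9.81·0.484⁵·10.9/1580) = 0.04240
ε/(3.7D) = 6.14×10^-5; √(3.17ν²L/(gD³h_f)) = 2.05×10^-5
Q = -0.965·0.04240·ln(8.195×10^-5) = 0.3850 m³/s
Check: V = 2.09 m/s, Re = 1.00×10^6, f = 0.01506, h_f = 11.0 m ≈ 10.9 m ✓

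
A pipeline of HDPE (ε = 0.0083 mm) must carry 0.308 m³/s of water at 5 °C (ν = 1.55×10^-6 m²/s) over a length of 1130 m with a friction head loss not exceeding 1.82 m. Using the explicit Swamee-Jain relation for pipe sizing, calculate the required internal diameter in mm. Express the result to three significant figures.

Swamee-Jain (Type III): D = 0.66·[ε^1.25·(LQ²/(gh_f))^4.75 + ν·Q^9.4·(L/(gh_f))^5.2]^0.04
LQ²/(gh_f) = 6.004; L/(gh_f) = 63.29
Term 1 = ε^1.25·(…)^4.75 = 0.00222; Term 2 = ν·Q^9.4·(…)^5.2 = 0.0562
D = 0.66·(0.00222 + 0.0562)^0.04 = 0.5891 m = 589 mm
Check: V = 1.13 m/s, Re = 4.29×10^5, f = 0.01366, h_f = 1.70 m ≈ 1.82 m ✓

D ≈ 589 mm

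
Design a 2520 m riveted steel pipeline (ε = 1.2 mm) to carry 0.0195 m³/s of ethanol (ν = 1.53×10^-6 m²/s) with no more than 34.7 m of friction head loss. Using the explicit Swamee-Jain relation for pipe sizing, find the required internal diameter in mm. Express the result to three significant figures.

D ≈ 155 mm

Swamee-Jain (Type III): D = 0.66·[ε^1.25·(LQ²/(gh_f))^4.75 + ν·Q^9.4·(L/(gh_f))^5.2]^0.04
LQ²/(gh_f) = 0.002815; L/(gh_f) = 7.403
Term 1 = ε^1.25·(…)^4.75 = 1.71×10^-16; Term 2 = ν·Q^9.4·(…)^5.2 = 4.28×10^-18
D = 0.66·(1.71×10^-16 + 4.28×10^-18)^0.04 = 0.1546 m = 155 mm
Check: V = 1.04 m/s, Re = 1.05×10^5, f = 0.03577, h_f = 32.0 m ≈ 34.7 m ✓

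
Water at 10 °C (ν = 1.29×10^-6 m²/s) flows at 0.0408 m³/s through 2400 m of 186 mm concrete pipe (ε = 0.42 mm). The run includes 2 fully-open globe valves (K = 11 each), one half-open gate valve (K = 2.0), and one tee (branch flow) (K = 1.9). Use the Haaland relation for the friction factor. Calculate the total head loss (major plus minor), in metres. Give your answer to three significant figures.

H_L ≈ 39.9 m

V = 4Q/(πD²) = 1.502 m/s; V²/2g = 0.1149 m
Re = 2.17×10^5, ε/D = 0.00226 → f = 0.02491 (Haaland)
Major: h_f = f(L/D)·V²/2g = 0.02491·12903·0.1149 = 36.94 m
Minor: ΣK = 25.9; h_m = ΣK·V²/2g = 2.976 m
Total H_L = 36.94 + 2.976 = 39.92 m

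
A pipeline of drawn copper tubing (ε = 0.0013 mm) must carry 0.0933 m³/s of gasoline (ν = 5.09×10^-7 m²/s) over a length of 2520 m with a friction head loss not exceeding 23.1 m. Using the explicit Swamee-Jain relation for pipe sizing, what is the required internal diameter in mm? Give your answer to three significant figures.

D ≈ 250 mm

Swamee-Jain (Type III): D = 0.66·[ε^1.25·(LQ²/(gh_f))^4.75 + ν·Q^9.4·(L/(gh_f))^5.2]^0.04
LQ²/(gh_f) = 0.09680; L/(gh_f) = 11.12
Term 1 = ε^1.25·(…)^4.75 = 6.69×10^-13; Term 2 = ν·Q^9.4·(…)^5.2 = 2.91×10^-11
D = 0.66·(6.69×10^-13 + 2.91×10^-11)^0.04 = 0.2503 m = 250 mm
Check: V = 1.90 m/s, Re = 9.32×10^5, f = 0.01187, h_f = 21.9 m ≈ 23.1 m ✓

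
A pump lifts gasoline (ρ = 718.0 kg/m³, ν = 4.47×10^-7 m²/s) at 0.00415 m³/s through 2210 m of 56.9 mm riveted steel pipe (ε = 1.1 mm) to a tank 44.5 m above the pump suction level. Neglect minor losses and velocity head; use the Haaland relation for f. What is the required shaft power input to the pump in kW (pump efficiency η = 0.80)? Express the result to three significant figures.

V = 4Q/(πD²) = 1.632 m/s; Re = 2.08×10^5; ε/D = 0.0193; f = 0.04829
h_f = f(L/D)V²/2g = 254.6 m
Total head H = z + h_f = 44.5 + 254.6 = 299.1 m
P_hyd = ρgQH = 718.0·9.81·0.00415·299.1 = 8.744 kW
P_shaft = P_hyd/η = 8.744/0.80 = 10.93 kW

P_shaft ≈ 10.9 kW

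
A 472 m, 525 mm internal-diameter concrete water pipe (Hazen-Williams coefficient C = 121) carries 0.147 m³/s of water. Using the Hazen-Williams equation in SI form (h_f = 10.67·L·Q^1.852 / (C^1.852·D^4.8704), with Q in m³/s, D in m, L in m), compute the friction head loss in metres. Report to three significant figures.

h_f ≈ 0.463 m

h_f = 10.67·472·0.147^1.852 / (121^1.852·0.525^4.8704) = 0.4630 m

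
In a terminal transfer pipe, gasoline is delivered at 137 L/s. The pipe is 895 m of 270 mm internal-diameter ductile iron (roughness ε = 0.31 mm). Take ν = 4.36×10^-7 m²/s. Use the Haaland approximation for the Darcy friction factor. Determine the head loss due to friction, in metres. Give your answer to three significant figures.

V = 4Q/(πD²) = 4·0.137/(π·0.270²) = 2.393 m/s
Re = VD/ν = 2.393·0.270/4.36×10^-7 = 1.48×10^6 → turbulent
ε/D = 0.31/270 = 0.00115
Haaland: f = 0.02052
h_f = f(L/D)V²/(2g) = 0.02052·(895/0.270)·2.393²/(2·9.81) = 19.85 m

h_f ≈ 19.8 m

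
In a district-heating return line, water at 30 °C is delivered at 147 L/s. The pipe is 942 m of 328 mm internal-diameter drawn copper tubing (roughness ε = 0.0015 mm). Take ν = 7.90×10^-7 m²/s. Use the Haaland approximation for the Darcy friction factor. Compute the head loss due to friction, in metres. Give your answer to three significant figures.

h_f ≈ 5.45 m

V = 4Q/(πD²) = 4·0.147/(π·0.328²) = 1.740 m/s
Re = VD/ν = 1.740·0.328/7.90×10^-7 = 7.22×10^5 → turbulent
ε/D = 0.0015/328 = 4.57×10^-6
Haaland: f = 0.01231
h_f = f(L/D)V²/(2g) = 0.01231·(942/0.328)·1.740²/(2·9.81) = 5.453 m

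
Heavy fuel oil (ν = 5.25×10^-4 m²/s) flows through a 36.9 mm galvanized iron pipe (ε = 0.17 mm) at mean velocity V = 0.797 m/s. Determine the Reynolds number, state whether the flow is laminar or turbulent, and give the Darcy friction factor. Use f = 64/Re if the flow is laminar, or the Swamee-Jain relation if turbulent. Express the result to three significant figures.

Re ≈ 56.0; laminar; f = 64/Re ≈ 1.14

Re = VD/ν = 0.7970·0.0369/5.25×10^-4 = 56.0
Re < 2300 → laminar → f = 64/Re = 1.142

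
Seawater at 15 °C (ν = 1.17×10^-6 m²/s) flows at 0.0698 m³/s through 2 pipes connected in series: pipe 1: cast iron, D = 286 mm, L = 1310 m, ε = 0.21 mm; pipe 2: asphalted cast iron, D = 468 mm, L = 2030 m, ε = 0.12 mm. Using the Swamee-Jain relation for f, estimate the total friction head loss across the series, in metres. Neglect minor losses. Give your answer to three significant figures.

Pipe 1: V = 1.087 m/s, Re = 2.66×10^5, ε/D = 7.34×10^-4, f = 0.01970, h_1 = f(L/D)V²/2g = 5.429 m
Pipe 2: V = 0.4058 m/s, Re = 1.62×10^5, ε/D = 2.56×10^-4, f = 0.01798, h_2 = f(L/D)V²/2g = 0.6545 m
Series → Q common, losses add: H = Σh = 6.083 m

H ≈ 6.08 m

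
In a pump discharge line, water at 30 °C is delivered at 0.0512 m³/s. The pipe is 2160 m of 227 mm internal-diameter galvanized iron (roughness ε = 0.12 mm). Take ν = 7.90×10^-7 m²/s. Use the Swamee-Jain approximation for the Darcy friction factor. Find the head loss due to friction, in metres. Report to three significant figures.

h_f ≈ 14.2 m

V = 4Q/(πD²) = 4·0.0512/(π·0.227²) = 1.265 m/s
Re = VD/ν = 1.265·0.227/7.90×10^-7 = 3.64×10^5 → turbulent
ε/D = 0.12/227 = 5.29×10^-4
Swamee-Jain: f = 0.01826
h_f = f(L/D)V²/(2g) = 0.01826·(2160/0.227)·1.265²/(2·9.81) = 14.18 m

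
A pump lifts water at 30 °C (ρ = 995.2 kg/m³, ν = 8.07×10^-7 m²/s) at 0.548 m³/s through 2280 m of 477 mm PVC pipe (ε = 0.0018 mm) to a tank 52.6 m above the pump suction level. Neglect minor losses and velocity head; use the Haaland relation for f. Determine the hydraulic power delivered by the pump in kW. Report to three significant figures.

V = 4Q/(πD²) = 3.067 m/s; Re = 1.81×10^6; ε/D = 3.77×10^-6; f = 0.01061
h_f = f(L/D)V²/2g = 24.30 m
Total head H = z + h_f = 52.6 + 24.30 = 76.90 m
P_hyd = ρgQH = 995.2·9.81·0.548·76.90 = 411.4 kW

P_hyd ≈ 411 kW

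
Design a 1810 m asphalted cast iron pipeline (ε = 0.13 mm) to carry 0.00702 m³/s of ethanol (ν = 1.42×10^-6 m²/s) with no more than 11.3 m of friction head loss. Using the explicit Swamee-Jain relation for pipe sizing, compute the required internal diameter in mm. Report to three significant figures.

Swamee-Jain (Type III): D = 0.66·[ε^1.25·(LQ²/(gh_f))^4.75 + ν·Q^9.4·(L/(gh_f))^5.2]^0.04
LQ²/(gh_f) = 8.046×10^-4; L/(gh_f) = 16.33
Term 1 = ε^1.25·(…)^4.75 = 2.78×10^-20; Term 2 = ν·Q^9.4·(…)^5.2 = 1.64×10^-20
D = 0.66·(2.78×10^-20 + 1.64×10^-20)^0.04 = 0.1110 m = 111 mm
Check: V = 0.725 m/s, Re = 5.67×10^4, f = 0.02429, h_f = 10.6 m ≈ 11.3 m ✓

D ≈ 111 mm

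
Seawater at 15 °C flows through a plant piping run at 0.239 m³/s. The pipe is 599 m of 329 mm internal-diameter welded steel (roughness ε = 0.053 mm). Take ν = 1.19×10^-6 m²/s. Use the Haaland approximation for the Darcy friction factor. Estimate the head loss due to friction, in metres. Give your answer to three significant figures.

V = 4Q/(πD²) = 4·0.239/(π·0.329²) = 2.811 m/s
Re = VD/ν = 2.811·0.329/1.19×10^-6 = 7.77×10^5 → turbulent
ε/D = 0.053/329 = 1.61×10^-4
Haaland: f = 0.01438
h_f = f(L/D)V²/(2g) = 0.01438·(599/0.329)·2.811²/(2·9.81) = 10.55 m

h_f ≈ 10.5 m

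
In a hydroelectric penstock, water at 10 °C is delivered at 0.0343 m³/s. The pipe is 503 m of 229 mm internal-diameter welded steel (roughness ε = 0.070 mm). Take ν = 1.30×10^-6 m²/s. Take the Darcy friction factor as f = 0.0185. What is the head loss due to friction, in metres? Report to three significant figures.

h_f ≈ 1.44 m

V = 4Q/(πD²) = 4·0.0343/(π·0.229²) = 0.8328 m/s
h_f = f(L/D)V²/(2g) = 0.01850·(503/0.229)·0.8328²/(2·9.81) = 1.436 m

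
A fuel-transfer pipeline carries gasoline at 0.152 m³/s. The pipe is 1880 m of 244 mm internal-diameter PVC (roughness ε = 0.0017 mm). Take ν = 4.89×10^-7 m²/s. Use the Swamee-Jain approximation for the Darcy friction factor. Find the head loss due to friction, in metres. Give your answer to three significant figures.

V = 4Q/(πD²) = 4·0.152/(π·0.244²) = 3.251 m/s
Re = VD/ν = 3.251·0.244/4.89×10^-7 = 1.62×10^6 → turbulent
ε/D = 0.0017/244 = 6.97×10^-6
Swamee-Jain: f = 0.01095
h_f = f(L/D)V²/(2g) = 0.01095·(1880/0.244)·3.251²/(2·9.81) = 45.44 m

h_f ≈ 45.4 m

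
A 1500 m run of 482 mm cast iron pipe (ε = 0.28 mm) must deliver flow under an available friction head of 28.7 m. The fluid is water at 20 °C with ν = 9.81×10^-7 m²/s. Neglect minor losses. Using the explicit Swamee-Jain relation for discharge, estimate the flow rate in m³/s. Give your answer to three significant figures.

Swamee-Jain (Type II): Q = -0.965·√(gD⁵h_f/L)·ln[ε/(3.7D) + √(3.17ν²L/(gD³h_f))]
√(gD⁵h_f/L) = √(9.81·0.482⁵·28.7/1500) = 0.06988
ε/(3.7D) = 1.57×10^-4; √(3.17ν²L/(gD³h_f)) = 1.20×10^-5
Q = -0.965·0.06988·ln(1.691×10^-4) = 0.5857 m³/s
Check: V = 3.21 m/s, Re = 1.58×10^6, f = 0.01765, h_f = 28.8 m ≈ 28.7 m ✓

Q ≈ 0.586 m³/s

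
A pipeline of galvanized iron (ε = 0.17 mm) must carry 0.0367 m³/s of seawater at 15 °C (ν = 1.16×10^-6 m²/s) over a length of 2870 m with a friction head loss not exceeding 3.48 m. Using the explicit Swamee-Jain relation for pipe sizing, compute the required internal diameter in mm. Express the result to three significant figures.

Swamee-Jain (Type III): D = 0.66·[ε^1.25·(LQ²/(gh_f))^4.75 + ν·Q^9.4·(L/(gh_f))^5.2]^0.04
LQ²/(gh_f) = 0.1132; L/(gh_f) = 84.07
Term 1 = ε^1.25·(…)^4.75 = 6.23×10^-10; Term 2 = ν·Q^9.4·(…)^5.2 = 3.81×10^-10
D = 0.66·(6.23×10^-10 + 3.81×10^-10)^0.04 = 0.2881 m = 288 mm
Check: V = 0.563 m/s, Re = 1.40×10^5, f = 0.02004, h_f = 3.22 m ≈ 3.48 m ✓

D ≈ 288 mm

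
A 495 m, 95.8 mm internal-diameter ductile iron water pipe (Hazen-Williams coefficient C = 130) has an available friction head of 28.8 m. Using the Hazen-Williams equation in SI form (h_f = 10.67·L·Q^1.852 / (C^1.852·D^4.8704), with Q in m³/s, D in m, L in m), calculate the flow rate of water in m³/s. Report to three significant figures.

Rearranging: Q = [h_f·C^1.852·D^4.8704 / (10.67·L)]^(1/1.852)
Q = [28.8·130^1.852·0.0958^4.8704 / (10.67·495)]^0.540 = 0.01633 m³/s

Q ≈ 0.0163 m³/s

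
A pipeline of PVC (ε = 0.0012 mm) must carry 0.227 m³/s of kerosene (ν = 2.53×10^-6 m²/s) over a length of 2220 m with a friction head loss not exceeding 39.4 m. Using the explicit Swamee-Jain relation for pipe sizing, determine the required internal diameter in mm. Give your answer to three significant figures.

Swamee-Jain (Type III): D = 0.66·[ε^1.25·(LQ²/(gh_f))^4.75 + ν·Q^9.4·(L/(gh_f))^5.2]^0.04
LQ²/(gh_f) = 0.2960; L/(gh_f) = 5.744
Term 1 = ε^1.25·(…)^4.75 = 1.22×10^-10; Term 2 = ν·Q^9.4·(…)^5.2 = 1.98×10^-8
D = 0.66·(1.22×10^-10 + 1.98×10^-8)^0.04 = 0.3248 m = 325 mm
Check: V = 2.74 m/s, Re = 3.52×10^5, f = 0.01400, h_f = 36.6 m ≈ 39.4 m ✓

D ≈ 325 mm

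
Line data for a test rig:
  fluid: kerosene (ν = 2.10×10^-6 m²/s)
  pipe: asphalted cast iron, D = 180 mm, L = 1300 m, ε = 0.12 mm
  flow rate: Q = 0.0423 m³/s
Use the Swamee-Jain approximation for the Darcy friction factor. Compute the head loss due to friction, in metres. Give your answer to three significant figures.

V = 4Q/(πD²) = 4·0.0423/(π·0.180²) = 1.662 m/s
Re = VD/ν = 1.662·0.180/2.10×10^-6 = 1.42×10^5 → turbulent
ε/D = 0.12/180 = 6.67×10^-4
Swamee-Jain: f = 0.02034
h_f = f(L/D)V²/(2g) = 0.02034·(1300/0.180)·1.662²/(2·9.81) = 20.69 m

h_f ≈ 20.7 m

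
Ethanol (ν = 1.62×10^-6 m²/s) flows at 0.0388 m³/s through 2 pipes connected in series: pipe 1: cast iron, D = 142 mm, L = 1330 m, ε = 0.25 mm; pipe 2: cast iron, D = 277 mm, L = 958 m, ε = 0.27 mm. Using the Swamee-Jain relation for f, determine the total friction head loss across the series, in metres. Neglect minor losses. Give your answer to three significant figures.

Pipe 1: V = 2.450 m/s, Re = 2.15×10^5, ε/D = 0.00176, f = 0.02372, h_1 = f(L/D)V²/2g = 67.97 m
Pipe 2: V = 0.6438 m/s, Re = 1.10×10^5, ε/D = 9.75×10^-4, f = 0.02206, h_2 = f(L/D)V²/2g = 1.612 m
Series → Q common, losses add: H = Σh = 69.59 m

H ≈ 69.6 m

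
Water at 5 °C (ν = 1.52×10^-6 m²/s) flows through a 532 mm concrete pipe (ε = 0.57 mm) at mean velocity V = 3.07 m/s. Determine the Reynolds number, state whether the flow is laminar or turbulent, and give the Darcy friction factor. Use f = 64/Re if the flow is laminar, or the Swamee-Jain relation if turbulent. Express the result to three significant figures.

Re = VD/ν = 3.070·0.532/1.52×10^-6 = 1.07×10^6
Re > 4000 → turbulent; ε/D = 0.00107
Swamee-Jain: f = 0.02032

Re ≈ 1.07×10^6; turbulent; f ≈ 0.0203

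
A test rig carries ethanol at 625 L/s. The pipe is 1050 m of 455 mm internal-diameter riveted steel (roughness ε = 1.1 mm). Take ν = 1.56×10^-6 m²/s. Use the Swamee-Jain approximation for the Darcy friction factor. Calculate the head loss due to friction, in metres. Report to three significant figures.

h_f ≈ 43.2 m

V = 4Q/(πD²) = 4·0.625/(π·0.455²) = 3.844 m/s
Re = VD/ν = 3.844·0.455/1.56×10^-6 = 1.12×10^6 → turbulent
ε/D = 1.1/455 = 0.00242
Swamee-Jain: f = 0.02486
h_f = f(L/D)V²/(2g) = 0.02486·(1050/0.455)·3.844²/(2·9.81) = 43.20 m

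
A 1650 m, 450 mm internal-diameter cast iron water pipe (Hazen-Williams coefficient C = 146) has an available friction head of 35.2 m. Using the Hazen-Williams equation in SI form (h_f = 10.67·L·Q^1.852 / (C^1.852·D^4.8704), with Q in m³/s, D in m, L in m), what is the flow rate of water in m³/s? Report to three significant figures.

Rearranging: Q = [h_f·C^1.852·D^4.8704 / (10.67·L)]^(1/1.852)
Q = [35.2·146^1.852·0.450^4.8704 / (10.67·1650)]^0.540 = 0.6237 m³/s

Q ≈ 0.624 m³/s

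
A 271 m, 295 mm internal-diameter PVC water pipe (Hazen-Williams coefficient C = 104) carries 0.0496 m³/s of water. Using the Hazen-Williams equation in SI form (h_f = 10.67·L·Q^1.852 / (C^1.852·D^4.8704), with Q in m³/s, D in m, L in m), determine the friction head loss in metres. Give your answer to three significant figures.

h_f = 10.67·271·0.0496^1.852 / (104^1.852·0.295^4.8704) = 0.7795 m

h_f ≈ 0.779 m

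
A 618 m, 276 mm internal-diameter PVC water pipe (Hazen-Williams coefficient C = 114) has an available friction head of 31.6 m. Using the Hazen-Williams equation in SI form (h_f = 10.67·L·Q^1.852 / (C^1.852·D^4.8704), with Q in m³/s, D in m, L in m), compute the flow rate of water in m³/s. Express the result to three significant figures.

Q ≈ 0.216 m³/s

Rearranging: Q = [h_f·C^1.852·D^4.8704 / (10.67·L)]^(1/1.852)
Q = [31.6·114^1.852·0.276^4.8704 / (10.67·618)]^0.540 = 0.2159 m³/s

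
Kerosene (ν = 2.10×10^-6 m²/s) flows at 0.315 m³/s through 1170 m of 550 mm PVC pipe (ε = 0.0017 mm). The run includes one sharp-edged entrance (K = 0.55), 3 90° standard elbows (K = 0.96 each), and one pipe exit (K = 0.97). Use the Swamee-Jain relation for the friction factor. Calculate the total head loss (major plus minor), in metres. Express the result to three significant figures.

H_L ≈ 3.07 m

V = 4Q/(πD²) = 1.326 m/s; V²/2g = 0.08960 m
Re = 3.47×10^5, ε/D = 3.09×10^-6 → f = 0.01403 (Swamee-Jain)
Major: h_f = f(L/D)·V²/2g = 0.01403·2127·0.08960 = 2.674 m
Minor: ΣK = 4.40; h_m = ΣK·V²/2g = 0.3942 m
Total H_L = 2.674 + 0.3942 = 3.068 m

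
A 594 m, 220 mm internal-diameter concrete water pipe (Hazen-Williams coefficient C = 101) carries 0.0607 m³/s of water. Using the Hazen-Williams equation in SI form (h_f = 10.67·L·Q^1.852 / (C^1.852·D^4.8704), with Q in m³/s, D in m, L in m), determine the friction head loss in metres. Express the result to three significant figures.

h_f = 10.67·594·0.0607^1.852 / (101^1.852·0.220^4.8704) = 10.94 m

h_f ≈ 10.9 m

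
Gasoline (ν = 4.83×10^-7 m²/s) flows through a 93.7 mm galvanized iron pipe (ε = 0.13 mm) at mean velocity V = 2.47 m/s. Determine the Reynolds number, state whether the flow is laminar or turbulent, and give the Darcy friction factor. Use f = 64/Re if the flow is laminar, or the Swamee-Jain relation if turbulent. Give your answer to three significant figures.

Re ≈ 4.79×10^5; turbulent; f ≈ 0.0219

Re = VD/ν = 2.470·0.0937/4.83×10^-7 = 4.79×10^5
Re > 4000 → turbulent; ε/D = 0.00139
Swamee-Jain: f = 0.02192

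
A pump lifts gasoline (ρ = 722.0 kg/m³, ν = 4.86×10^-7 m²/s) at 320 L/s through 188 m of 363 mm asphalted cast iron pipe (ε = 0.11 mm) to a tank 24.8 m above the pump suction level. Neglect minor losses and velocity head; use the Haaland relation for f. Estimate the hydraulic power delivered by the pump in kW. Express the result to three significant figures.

P_hyd ≈ 65.0 kW

V = 4Q/(πD²) = 3.092 m/s; Re = 2.31×10^6; ε/D = 3.03×10^-4; f = 0.01528
h_f = f(L/D)V²/2g = 3.857 m
Total head H = z + h_f = 24.8 + 3.857 = 28.66 m
P_hyd = ρgQH = 722.0·9.81·0.320·28.66 = 64.95 kW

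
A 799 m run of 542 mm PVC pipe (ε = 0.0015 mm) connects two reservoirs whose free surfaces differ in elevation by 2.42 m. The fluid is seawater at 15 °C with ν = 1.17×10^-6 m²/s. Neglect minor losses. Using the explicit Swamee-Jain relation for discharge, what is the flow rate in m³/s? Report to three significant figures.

Swamee-Jain (Type II): Q = -0.965·√(gD⁵h_f/L)·ln[ε/(3.7D) + √(3.17ν²L/(gD³h_f))]
√(gD⁵h_f/L) = √(9.81·0.542⁵·2.42/799) = 0.03728
ε/(3.7D) = 7.48×10^-7; √(3.17ν²L/(gD³h_f)) = 3.03×10^-5
Q = -0.965·0.03728·ln(3.103×10^-5) = 0.3734 m³/s
Check: V = 1.62 m/s, Re = 7.50×10^5, f = 0.01225, h_f = 2.41 m ≈ 2.42 m ✓

Q ≈ 0.373 m³/s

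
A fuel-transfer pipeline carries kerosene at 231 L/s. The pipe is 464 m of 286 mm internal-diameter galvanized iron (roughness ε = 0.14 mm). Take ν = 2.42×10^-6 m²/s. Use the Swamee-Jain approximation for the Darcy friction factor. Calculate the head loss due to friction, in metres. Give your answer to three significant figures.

V = 4Q/(πD²) = 4·0.231/(π·0.286²) = 3.596 m/s
Re = VD/ν = 3.596·0.286/2.42×10^-6 = 4.25×10^5 → turbulent
ε/D = 0.14/286 = 4.90×10^-4
Swamee-Jain: f = 0.01787
h_f = f(L/D)V²/(2g) = 0.01787·(464/0.286)·3.596²/(2·9.81) = 19.10 m

h_f ≈ 19.1 m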